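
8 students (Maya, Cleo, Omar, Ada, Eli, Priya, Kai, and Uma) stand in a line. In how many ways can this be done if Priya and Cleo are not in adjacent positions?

There are 8! = 40320 arrangements in all. If Priya and Cleo are adjacent, merging them into one block gives 2·(7)! = 10080 arrangements.
Complementary counting: 40320 − 10080 = 30240.

30240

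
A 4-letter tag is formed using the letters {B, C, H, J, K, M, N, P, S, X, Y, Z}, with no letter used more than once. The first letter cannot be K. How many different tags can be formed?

The first letter has 12−1 = 11 choices (anything except K).
The remaining 3 letters are filled from the other 11 symbols without repetition: 11 × 10 × 9 = 990.
Total: 11 × 990 = 10890.

10890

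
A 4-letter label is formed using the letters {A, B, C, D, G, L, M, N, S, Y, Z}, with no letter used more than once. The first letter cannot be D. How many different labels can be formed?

The first letter has 11−1 = 10 choices (anything except D).
The remaining 3 letters are filled from the other 10 symbols without repetition: 10 × 9 × 8 = 720.
Total: 10 × 720 = 7200.

7200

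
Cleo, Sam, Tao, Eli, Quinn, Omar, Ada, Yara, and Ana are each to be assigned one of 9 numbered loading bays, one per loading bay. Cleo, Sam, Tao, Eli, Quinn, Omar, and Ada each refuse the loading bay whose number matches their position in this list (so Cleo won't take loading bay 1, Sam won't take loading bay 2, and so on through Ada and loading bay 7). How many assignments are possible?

165016

Let Aᵢ (for 1 ≤ i ≤ 7) be the placements that put person i in their forbidden loading bay. Any j of these fix j positions, leaving (9−j)! ways to fill the rest, and there are C(7,j) ways to pick which j.
By inclusion–exclusion, the number of valid placements is Σ_{j=0}^{7} (−1)^j C(7,j)·(9−j)!.
Computing: 362880 − 282240 + 105840 − 25200 + 4200 − 504 + 42 − 2 = 165016.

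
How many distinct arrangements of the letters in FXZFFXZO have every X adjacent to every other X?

Treat the 2 copies of X as a single block. The multiset to arrange is then {XX, F, F, F, O, Z, Z}, 7 items in all.
That gives (7)!/(3!·2!) = 420 arrangements.

420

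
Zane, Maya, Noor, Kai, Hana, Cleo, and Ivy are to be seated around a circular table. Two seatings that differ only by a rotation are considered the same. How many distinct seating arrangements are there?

720

Fix one person's seat to break rotational symmetry; the remaining 6 people can be arranged in (6)! = 720 ways.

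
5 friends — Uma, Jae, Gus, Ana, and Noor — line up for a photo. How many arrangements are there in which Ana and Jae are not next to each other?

72

Of the 5! = 120 arrangements, those with Ana and Jae adjacent number 2 × 4! = 48 (treat the pair as a block with 2 internal orders).
Complementary counting: 120 − 48 = 72.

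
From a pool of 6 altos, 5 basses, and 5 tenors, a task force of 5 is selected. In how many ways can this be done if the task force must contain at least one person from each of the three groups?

With no constraint there are C(16,5) = 4368 possible selections.
Selections missing a whole group: no altos → C(10,5) = 252; no basses → C(11,5) = 462; no tenors → C(11,5) = 462.
Add back selections omitting two groups (i.e. drawn from a single group): C(6,5) + C(5,5) + C(5,5) = 8.
By inclusion–exclusion: 4368 − 1176 + 8 = 3200.

3200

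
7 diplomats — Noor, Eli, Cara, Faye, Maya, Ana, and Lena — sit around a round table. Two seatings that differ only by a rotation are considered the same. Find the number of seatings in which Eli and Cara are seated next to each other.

Treat {Eli, Cara} as one unit (2 internal orders) and seat the resulting 6 units around the table: (5)! circular arrangements.
So 2 × (5)! = 2 × 120 = 240.

240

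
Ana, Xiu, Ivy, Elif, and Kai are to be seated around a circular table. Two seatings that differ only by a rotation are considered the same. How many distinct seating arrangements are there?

24

Fix one person's seat to break rotational symmetry; the remaining 4 people can be arranged in (4)! = 24 ways.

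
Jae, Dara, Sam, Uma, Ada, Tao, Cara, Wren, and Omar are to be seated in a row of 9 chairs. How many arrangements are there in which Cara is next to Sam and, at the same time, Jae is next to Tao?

Treat {Cara,Sam} as one block (2 orders) and {Jae,Tao} as another (2 orders).
That leaves 7 units to arrange: 2 × 2 × 7! = 4 × 5040 = 20160.

20160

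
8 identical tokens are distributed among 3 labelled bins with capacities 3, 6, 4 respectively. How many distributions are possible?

17

By stars and bars, unrestricted non-negative solutions to x_1+…+x_3 = 8 number C(8+2,2) = 45.
Subtract solutions that violate a single cap (substitute x_i' = x_i − (cap_i+1)): x_1 ≥ 4 gives C(6,2) = 15; x_2 ≥ 7 gives C(3,2) = 3; x_3 ≥ 5 gives C(5,2) = 10. Together 28.
No two caps can be exceeded simultaneously, so the pair terms are all 0.
By inclusion–exclusion the count is 45 − 28 + 0 = 17.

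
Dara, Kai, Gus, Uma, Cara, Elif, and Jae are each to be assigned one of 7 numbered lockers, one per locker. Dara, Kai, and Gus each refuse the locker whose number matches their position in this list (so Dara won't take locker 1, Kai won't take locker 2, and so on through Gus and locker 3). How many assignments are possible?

3216

Let Aᵢ (for i ∈ {1, 2, 3}) be the placements that put person i in their forbidden locker. Any j of these fix j positions, leaving (7−j)! ways to fill the rest, and there are C(3,j) ways to pick which j.
By inclusion–exclusion, the number of valid placements is Σ_{j=0}^{3} (−1)^j C(3,j)·(7−j)!.
Computing: 5040 − 2160 + 360 − 24 = 3216.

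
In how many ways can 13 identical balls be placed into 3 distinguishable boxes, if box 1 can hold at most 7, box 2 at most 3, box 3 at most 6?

10

By stars and bars, unrestricted non-negative solutions to x_1+…+x_3 = 13 number C(13+2,2) = 105.
Subtract solutions that violate a single cap (substitute x_i' = x_i − (cap_i+1)): x_1 ≥ 8 gives C(7,2) = 21; x_2 ≥ 4 gives C(11,2) = 55; x_3 ≥ 7 gives C(8,2) = 28. Together 104.
Add back pairs where two caps are both exceeded: 3 + 0 + 6 = 9.
By inclusion–exclusion the count is 105 − 104 + 9 = 10.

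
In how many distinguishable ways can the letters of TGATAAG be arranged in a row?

The 7 letters of TGATAAG have repeats: A appearing 3 times, G appearing twice, and T appearing twice.
So there are 7! / (3!·2!·2!) = 210 distinguishable arrangements.

210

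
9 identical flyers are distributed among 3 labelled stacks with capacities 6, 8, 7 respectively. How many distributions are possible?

By stars and bars, unrestricted non-negative solutions to x_1+…+x_3 = 9 number C(9+2,2) = 55.
Subtract solutions that violate a single cap (substitute x_i' = x_i − (cap_i+1)): x_1 ≥ 7 gives C(4,2) = 6; x_2 ≥ 9 gives C(2,2) = 1; x_3 ≥ 8 gives C(3,2) = 3. Together 10.
No two caps can be exceeded simultaneously, so the pair terms are all 0.
By inclusion–exclusion the count is 55 − 10 + 0 = 45.

45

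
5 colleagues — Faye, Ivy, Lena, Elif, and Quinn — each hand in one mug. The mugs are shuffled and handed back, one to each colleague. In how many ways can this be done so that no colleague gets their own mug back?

44

Count assignments avoiding every fixed point. For any j of the 5 colleagues fixed to their own mug, the other 5−j can be arranged in (5−j)! ways.
By inclusion–exclusion this is Σ_{j=0}^{5} (−1)^j C(5,j)·(5−j)!.
Computing: 120 − 120 + 60 − 20 + 5 − 1 = 44.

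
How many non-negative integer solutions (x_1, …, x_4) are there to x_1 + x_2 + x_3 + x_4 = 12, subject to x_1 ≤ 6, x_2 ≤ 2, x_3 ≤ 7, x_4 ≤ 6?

Without the upper bounds there are C(15,3) = 455 ways to split 12 among 4 variables.
Subtract solutions that violate a single cap (substitute x_i' = x_i − (cap_i+1)): x_1 ≥ 7 gives C(8,3) = 56; x_2 ≥ 3 gives C(12,3) = 220; x_3 ≥ 8 gives C(7,3) = 35; x_4 ≥ 7 gives C(8,3) = 56. Together 367.
Add back pairs where two caps are both exceeded: 10 + 0 + 0 + 4 + 10 + 0 = 24.
By inclusion–exclusion the count is 455 − 367 + 24 = 112.

112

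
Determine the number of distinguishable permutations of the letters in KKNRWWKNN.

5040

KKNRWWKNN has 9 letters with K appearing 3 times, N appearing 3 times, and W appearing twice.
Dividing 9! = 362880 by 3!·3!·2! = 72 for the repeated letters gives 5040.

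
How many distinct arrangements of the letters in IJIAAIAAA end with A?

Fix A in the last position and arrange the remaining 8 letters.
Those 8 letters have A appearing 4 times and I appearing 3 times, giving (8)!/(4!·3!) = 280.

280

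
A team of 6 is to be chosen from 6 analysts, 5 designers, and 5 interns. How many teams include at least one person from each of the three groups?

Unrestricted: C(16,6) = 8008 ways to pick any 6 of the 16.
Subtract selections that omit an entire group: no analysts → C(10,6) = 210; no designers → C(11,6) = 462; no interns → C(11,6) = 462.
Add back selections omitting two groups (i.e. drawn from a single group): C(6,6) + C(5,6) + C(5,6) = 1.
By inclusion–exclusion: 8008 − 1134 + 1 = 6875.

6875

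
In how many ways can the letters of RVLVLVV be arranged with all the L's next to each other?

30

Treat the 2 copies of L as a single block. The multiset to arrange is then {LL, R, V, V, V, V}, 6 items in all.
That gives (6)!/(4!) = 30 arrangements.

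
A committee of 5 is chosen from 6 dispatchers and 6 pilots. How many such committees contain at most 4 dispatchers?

786

Split by how many dispatchers are chosen (0 through 4).
Sum: C(6,0)·C(6,5) + C(6,1)·C(6,4) + C(6,2)·C(6,3) + C(6,3)·C(6,2) + C(6,4)·C(6,1) = 6 + 90 + 300 + 300 + 90 = 786.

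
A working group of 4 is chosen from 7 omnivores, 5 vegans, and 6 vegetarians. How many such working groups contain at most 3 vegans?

3055

Split by how many vegans are chosen (0 through 3).
Sum: C(5,0)·C(13,4) + C(5,1)·C(13,3) + C(5,2)·C(13,2) + C(5,3)·C(13,1) = 715 + 1430 + 780 + 130 = 3055.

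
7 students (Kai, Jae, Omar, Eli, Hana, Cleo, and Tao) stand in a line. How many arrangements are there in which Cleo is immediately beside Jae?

Place the 5 others and the Cleo-Jae pair as 6 objects in a line; the pair has 2 internal arrangements.
So the count is 2·(6)! = 1440.

1440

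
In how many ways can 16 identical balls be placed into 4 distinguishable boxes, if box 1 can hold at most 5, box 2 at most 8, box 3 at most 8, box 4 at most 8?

By stars and bars, unrestricted non-negative solutions to x_1+…+x_4 = 16 number C(16+3,3) = 969.
Subtract solutions that violate a single cap (substitute x_i' = x_i − (cap_i+1)): x_1 ≥ 6 gives C(13,3) = 286; x_2 ≥ 9 gives C(10,3) = 120; x_3 ≥ 9 gives C(10,3) = 120; x_4 ≥ 9 gives C(10,3) = 120. Together 646.
Add back pairs where two caps are both exceeded: 4 + 4 + 4 + 0 + 0 + 0 = 12.
By inclusion–exclusion the count is 969 − 646 + 12 = 335.

335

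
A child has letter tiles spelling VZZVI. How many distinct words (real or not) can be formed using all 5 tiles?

30

The 5 letters of VZZVI have repeats: V appearing twice and Z appearing twice.
The number of distinct arrangements is 5!/(2!·2!) = 120/4 = 30.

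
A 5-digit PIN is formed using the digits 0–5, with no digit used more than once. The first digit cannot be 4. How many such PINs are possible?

The first digit has 6−1 = 5 choices (anything except 4).
The remaining 4 digits are filled from the other 5 symbols without repetition: 5 × 4 × 3 × 2 = 120.
Total: 5 × 120 = 600.

600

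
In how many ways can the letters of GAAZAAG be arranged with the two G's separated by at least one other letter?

75

Total arrangements of GAAZAAG: 7!/(4!·2!) = 105.
Arrangements with the G's together: treat GG as one letter, giving (6)!/(4!) = 30.
Hence 105 − 30 = 75.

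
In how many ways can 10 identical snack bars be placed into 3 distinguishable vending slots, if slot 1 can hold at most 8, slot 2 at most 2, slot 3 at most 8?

Ignoring the caps, the number of non-negative solutions to x_1+…+x_3 = 10 is C(12,2) = 66.
Subtract solutions that violate a single cap (substitute x_i' = x_i − (cap_i+1)): x_1 ≥ 9 gives C(3,2) = 3; x_2 ≥ 3 gives C(9,2) = 36; x_3 ≥ 9 gives C(3,2) = 3. Together 42.
No two caps can be exceeded simultaneously, so the pair terms are all 0.
By inclusion–exclusion the count is 66 − 42 + 0 = 24.

24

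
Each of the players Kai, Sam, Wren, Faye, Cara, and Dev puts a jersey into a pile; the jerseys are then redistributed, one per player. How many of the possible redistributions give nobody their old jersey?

Count assignments avoiding every fixed point. For any j of the 6 players fixed to their old jersey, the other 6−j can be arranged in (6−j)! ways.
By inclusion–exclusion this is Σ_{j=0}^{6} (−1)^j C(6,j)·(6−j)!.
Computing: 720 − 720 + 360 − 120 + 30 − 6 + 1 = 265.

265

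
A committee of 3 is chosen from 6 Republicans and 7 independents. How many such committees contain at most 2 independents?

Split by how many independents are chosen (0 through 2).
Sum: C(7,0)·C(6,3) + C(7,1)·C(6,2) + C(7,2)·C(6,1) = 20 + 105 + 126 = 251.

251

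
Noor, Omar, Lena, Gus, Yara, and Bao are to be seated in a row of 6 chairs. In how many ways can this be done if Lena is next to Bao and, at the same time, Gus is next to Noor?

96

Treat {Lena,Bao} as one block (2 orders) and {Gus,Noor} as another (2 orders).
That leaves 4 units to arrange: 2 × 2 × 4! = 4 × 24 = 96.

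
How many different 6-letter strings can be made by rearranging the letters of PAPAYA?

PAPAYA has 6 letters with A appearing 3 times and P appearing twice.
The number of distinct arrangements is 6!/(3!·2!) = 720/12 = 60.

60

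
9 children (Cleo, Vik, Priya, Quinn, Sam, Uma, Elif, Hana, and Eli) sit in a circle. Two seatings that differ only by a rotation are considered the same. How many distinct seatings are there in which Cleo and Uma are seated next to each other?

10080

Glue Cleo and Uma into a block (2 internal orders). Seating 8 units around a circle gives (7)! arrangements.
So 2 × (7)! = 2 × 5040 = 10080.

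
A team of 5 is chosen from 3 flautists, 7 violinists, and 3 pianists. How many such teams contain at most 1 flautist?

Split by how many flautists are chosen (0 through 1).
Sum: C(3,0)·C(10,5) + C(3,1)·C(10,4) = 252 + 630 = 882.

882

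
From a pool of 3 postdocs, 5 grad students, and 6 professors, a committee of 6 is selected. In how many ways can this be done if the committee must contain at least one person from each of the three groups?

Unrestricted: C(14,6) = 3003 ways to pick any 6 of the 14.
Selections missing a whole group: no postdocs → C(11,6) = 462; no grad students → C(9,6) = 84; no professors → C(8,6) = 28.
Add back selections omitting two groups (i.e. drawn from a single group): C(3,6) + C(5,6) + C(6,6) = 1.
By inclusion–exclusion: 3003 − 574 + 1 = 2430.

2430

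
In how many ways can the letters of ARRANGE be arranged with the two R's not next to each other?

There are 7!/(2!·2!) = 1260 arrangements of ARRANGE in total.
If the two R's are adjacent, glue them into one block, leaving 6 items to arrange: (6)!/(2!) = 360 ways.
Hence 1260 − 360 = 900.

900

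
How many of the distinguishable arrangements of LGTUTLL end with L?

Fix L in the last position and arrange the remaining 6 letters.
Those 6 letters have L appearing twice and T appearing twice, giving (6)!/(2!·2!) = 180.

180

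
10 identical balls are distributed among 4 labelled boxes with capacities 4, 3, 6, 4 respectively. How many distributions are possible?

By stars and bars, unrestricted non-negative solutions to x_1+…+x_4 = 10 number C(10+3,3) = 286.
Subtract solutions that violate a single cap (substitute x_i' = x_i − (cap_i+1)): x_1 ≥ 5 gives C(8,3) = 56; x_2 ≥ 4 gives C(9,3) = 84; x_3 ≥ 7 gives C(6,3) = 20; x_4 ≥ 5 gives C(8,3) = 56. Together 216.
Add back pairs where two caps are both exceeded: 4 + 0 + 1 + 0 + 4 + 0 = 9.
By inclusion–exclusion the count is 286 − 216 + 9 = 79.

79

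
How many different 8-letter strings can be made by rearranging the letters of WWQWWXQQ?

280

Letter multiplicities in WWQWWXQQ: Q×3, W×4, X×1.
So there are 8! / (4!·3!) = 280 distinguishable arrangements.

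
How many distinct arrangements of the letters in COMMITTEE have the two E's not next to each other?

There are 9!/(2!·2!·2!) = 45360 arrangements of COMMITTEE in total.
If the two E's are adjacent, glue them into one block, leaving 8 items to arrange: (8)!/(2!·2!) = 10080 ways.
Subtracting, 45360 − 10080 = 35280 arrangements keep the E's apart.

35280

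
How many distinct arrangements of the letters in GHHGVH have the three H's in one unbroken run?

12

Treat the 3 copies of H as a single block. The multiset to arrange is then {HHH, G, G, V}, 4 items in all.
That gives (4)!/(2!) = 12 arrangements.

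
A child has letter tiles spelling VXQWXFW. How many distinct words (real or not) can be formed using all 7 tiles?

Letter multiplicities in VXQWXFW: F×1, Q×1, V×1, W×2, X×2.
So there are 7! / (2!·2!) = 1260 distinguishable arrangements.

1260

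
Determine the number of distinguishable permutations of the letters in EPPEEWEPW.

The 9 letters of EPPEEWEPW have repeats: E appearing 4 times, P appearing 3 times, and W appearing twice.
Dividing 9! = 362880 by 4!·3!·2! = 288 for the repeated letters gives 1260.

1260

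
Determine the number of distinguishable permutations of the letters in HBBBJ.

20

HBBBJ has 5 letters with B appearing 3 times.
Dividing 5! = 120 by 3! = 6 for the repeated letters gives 20.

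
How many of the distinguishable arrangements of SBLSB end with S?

With the last slot taken by S, it remains to arrange the other 4 letters (BLSB).
Those 4 letters have B appearing twice, giving (4)!/(2!) = 12.

12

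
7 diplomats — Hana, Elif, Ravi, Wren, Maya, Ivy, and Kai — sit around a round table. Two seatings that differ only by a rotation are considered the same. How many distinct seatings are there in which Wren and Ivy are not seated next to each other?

Without the restriction there are (6)! = 720 seatings.
Those with Wren next to Ivy: fuse the pair into one unit and seat 6 units around a circle — 2·(5)! = 240.
Subtracting, 720 − 240 = 480.

480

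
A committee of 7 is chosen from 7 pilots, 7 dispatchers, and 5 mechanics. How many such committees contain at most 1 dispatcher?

7260

Split by how many dispatchers are chosen (0 through 1).
Sum: C(7,0)·C(12,7) + C(7,1)·C(12,6) = 792 + 6468 = 7260.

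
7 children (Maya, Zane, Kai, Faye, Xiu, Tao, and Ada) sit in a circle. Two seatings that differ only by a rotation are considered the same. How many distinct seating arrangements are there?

Around a circle, 7 distinct people have 7!/7 = (6)! = 720 rotationally distinct seatings.

720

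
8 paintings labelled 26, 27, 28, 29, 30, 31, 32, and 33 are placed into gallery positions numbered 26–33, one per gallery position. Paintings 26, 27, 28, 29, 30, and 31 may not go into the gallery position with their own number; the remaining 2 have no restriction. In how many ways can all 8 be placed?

Let Aᵢ (for 26 ≤ i ≤ 31) be the placements that put painting i in its forbidden gallery position. Any j of these fix j positions, leaving (8−j)! ways to fill the rest, and there are C(6,j) ways to pick which j.
By inclusion–exclusion, the number of valid placements is Σ_{j=0}^{6} (−1)^j C(6,j)·(8−j)!.
Computing: 40320 − 30240 + 10800 − 2400 + 360 − 36 + 2 = 18806.

18806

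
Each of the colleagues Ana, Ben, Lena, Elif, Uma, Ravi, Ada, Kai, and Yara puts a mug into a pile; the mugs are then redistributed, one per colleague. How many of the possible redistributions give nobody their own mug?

133496

Let Aᵢ be the assignments in which colleague i gets their own mug. We want the size of the complement of A₁∪…∪A_9.
By inclusion–exclusion this is Σ_{j=0}^{9} (−1)^j C(9,j)·(9−j)!.
Computing: 362880 − 362880 + 181440 − 60480 + 15120 − 3024 + 504 − 72 + 9 − 1 = 133496.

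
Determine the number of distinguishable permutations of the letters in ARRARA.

20

ARRARA has 6 letters with A appearing 3 times and R appearing 3 times.
Dividing 6! = 720 by 3!·3! = 36 for the repeated letters gives 20.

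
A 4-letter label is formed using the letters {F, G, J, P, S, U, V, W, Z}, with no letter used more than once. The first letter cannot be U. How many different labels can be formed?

The first letter has 9−1 = 8 choices (anything except U).
The remaining 3 letters are filled from the other 8 symbols without repetition: 8 × 7 × 6 = 336.
Total: 8 × 336 = 2688.

2688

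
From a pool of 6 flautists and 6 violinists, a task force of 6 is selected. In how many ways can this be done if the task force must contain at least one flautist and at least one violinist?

Unrestricted: C(12,6) = 924 ways to pick any 6 of the 12.
Selections missing a whole group: no flautists → C(6,6) = 1; no violinists → C(6,6) = 1.
Both groups omitted at once is impossible, so 924 − 2 = 922.

922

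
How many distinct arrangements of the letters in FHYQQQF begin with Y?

60

Fix Y in the first position and arrange the remaining 6 letters.
Those 6 letters have F appearing twice and Q appearing 3 times, giving (6)!/(3!·2!) = 60.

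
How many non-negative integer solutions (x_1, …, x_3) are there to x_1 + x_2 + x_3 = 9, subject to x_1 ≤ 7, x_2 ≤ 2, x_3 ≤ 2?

Without the upper bounds there are C(11,2) = 55 ways to split 9 among 3 variables.
Subtract solutions that violate a single cap (substitute x_i' = x_i − (cap_i+1)): x_1 ≥ 8 gives C(3,2) = 3; x_2 ≥ 3 gives C(8,2) = 28; x_3 ≥ 3 gives C(8,2) = 28. Together 59.
Add back pairs where two caps are both exceeded: 0 + 0 + 10 = 10.
By inclusion–exclusion the count is 55 − 59 + 10 = 6.

6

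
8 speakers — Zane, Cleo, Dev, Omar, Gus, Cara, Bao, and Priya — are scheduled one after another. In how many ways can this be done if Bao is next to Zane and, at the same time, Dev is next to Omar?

Treat {Bao,Zane} as one block (2 orders) and {Dev,Omar} as another (2 orders).
That leaves 6 units to arrange: 2 × 2 × 6! = 4 × 720 = 2880.

2880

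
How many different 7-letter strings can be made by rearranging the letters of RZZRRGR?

105

Letter multiplicities in RZZRRGR: G×1, R×4, Z×2.
So there are 7! / (4!·2!) = 105 distinguishable arrangements.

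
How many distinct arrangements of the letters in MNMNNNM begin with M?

With the first slot taken by M, it remains to arrange the other 6 letters (NMNNNM).
Those 6 letters have M appearing twice and N appearing 4 times, giving (6)!/(4!·2!) = 15.

15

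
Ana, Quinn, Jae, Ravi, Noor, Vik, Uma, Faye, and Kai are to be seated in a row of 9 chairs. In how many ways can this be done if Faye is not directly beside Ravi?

There are 9! = 362880 arrangements in all. If Faye and Ravi are adjacent, merging them into one block gives 2·(8)! = 80640 arrangements.
So 362880 − 80640 = 282240 arrangements keep them apart.

282240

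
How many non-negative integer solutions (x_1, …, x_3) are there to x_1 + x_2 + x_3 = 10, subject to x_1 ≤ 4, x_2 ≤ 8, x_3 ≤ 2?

Ignoring the caps, the number of non-negative solutions to x_1+…+x_3 = 10 is C(12,2) = 66.
Subtract solutions that violate a single cap (substitute x_i' = x_i − (cap_i+1)): x_1 ≥ 5 gives C(7,2) = 21; x_2 ≥ 9 gives C(3,2) = 3; x_3 ≥ 3 gives C(9,2) = 36. Together 60.
Add back pairs where two caps are both exceeded: 0 + 6 + 0 = 6.
By inclusion–exclusion the count is 66 − 60 + 6 = 12.

12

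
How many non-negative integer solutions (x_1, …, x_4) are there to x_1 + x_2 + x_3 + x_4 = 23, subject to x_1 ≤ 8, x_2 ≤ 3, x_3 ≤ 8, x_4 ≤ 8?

34

Without the upper bounds there are C(26,3) = 2600 ways to split 23 among 4 variables.
Subtract solutions that violate a single cap (substitute x_i' = x_i − (cap_i+1)): x_1 ≥ 9 gives C(17,3) = 680; x_2 ≥ 4 gives C(22,3) = 1540; x_3 ≥ 9 gives C(17,3) = 680; x_4 ≥ 9 gives C(17,3) = 680. Together 3580.
Add back pairs where two caps are both exceeded: 286 + 56 + 56 + 286 + 286 + 56 = 1026.
Subtract triples: 4 + 4 + 0 + 4 = 12.
By inclusion–exclusion the count is 2600 − 3580 + 1026 − 12 = 34.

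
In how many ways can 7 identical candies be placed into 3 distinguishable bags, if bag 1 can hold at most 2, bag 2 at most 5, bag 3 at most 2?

6

Ignoring the caps, the number of non-negative solutions to x_1+…+x_3 = 7 is C(9,2) = 36.
Subtract solutions that violate a single cap (substitute x_i' = x_i − (cap_i+1)): x_1 ≥ 3 gives C(6,2) = 15; x_2 ≥ 6 gives C(3,2) = 3; x_3 ≥ 3 gives C(6,2) = 15. Together 33.
Add back pairs where two caps are both exceeded: 0 + 3 + 0 = 3.
By inclusion–exclusion the count is 36 − 33 + 3 = 6.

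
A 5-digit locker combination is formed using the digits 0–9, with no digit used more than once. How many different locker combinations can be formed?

30240

With no repetition, fill the 5 digits in order: 10 choices, then 9, down to 6.
That product is 10 × 9 × 8 × 7 × 6 = 30240.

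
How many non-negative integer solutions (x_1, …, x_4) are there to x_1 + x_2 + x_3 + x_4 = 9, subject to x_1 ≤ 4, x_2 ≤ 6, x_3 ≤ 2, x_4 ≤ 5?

Ignoring the caps, the number of non-negative solutions to x_1+…+x_4 = 9 is C(12,3) = 220.
Subtract solutions that violate a single cap (substitute x_i' = x_i − (cap_i+1)): x_1 ≥ 5 gives C(7,3) = 35; x_2 ≥ 7 gives C(5,3) = 10; x_3 ≥ 3 gives C(9,3) = 84; x_4 ≥ 6 gives C(6,3) = 20. Together 149.
Add back pairs where two caps are both exceeded: 0 + 4 + 0 + 0 + 0 + 1 = 5.
By inclusion–exclusion the count is 220 − 149 + 5 = 76.

76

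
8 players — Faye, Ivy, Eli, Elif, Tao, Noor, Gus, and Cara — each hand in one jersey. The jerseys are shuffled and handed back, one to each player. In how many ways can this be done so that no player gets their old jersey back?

14833

This is the derangement count D_8: permutations of 8 items with no fixed point.
By inclusion–exclusion this is Σ_{j=0}^{8} (−1)^j C(8,j)·(8−j)!.
Computing: 40320 − 40320 + 20160 − 6720 + 1680 − 336 + 56 − 8 + 1 = 14833.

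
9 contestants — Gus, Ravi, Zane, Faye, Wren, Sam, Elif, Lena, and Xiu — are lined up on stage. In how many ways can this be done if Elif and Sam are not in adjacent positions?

There are 9! = 362880 arrangements in all. If Elif and Sam are adjacent, merging them into one block gives 2·(8)! = 80640 arrangements.
Complementary counting: 362880 − 80640 = 282240.

282240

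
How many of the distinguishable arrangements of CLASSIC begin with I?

With the first slot taken by I, it remains to arrange the other 6 letters (CLASSC).
Those 6 letters have C appearing twice and S appearing twice, giving (6)!/(2!·2!) = 180.

180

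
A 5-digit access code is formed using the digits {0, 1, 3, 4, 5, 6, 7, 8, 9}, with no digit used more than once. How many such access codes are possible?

With no repetition, fill the 5 digits in order: 9 choices, then 8, down to 5.
9 × 8 × 7 × 6 × 5 = 15120.

15120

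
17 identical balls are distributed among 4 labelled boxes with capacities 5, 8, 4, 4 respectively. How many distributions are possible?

35

Without the upper bounds there are C(20,3) = 1140 ways to split 17 among 4 boxes.
Subtract solutions that violate a single cap (substitute x_i' = x_i − (cap_i+1)): x_1 ≥ 6 gives C(14,3) = 364; x_2 ≥ 9 gives C(11,3) = 165; x_3 ≥ 5 gives C(15,3) = 455; x_4 ≥ 5 gives C(15,3) = 455. Together 1439.
Add back pairs where two caps are both exceeded: 10 + 84 + 84 + 20 + 20 + 120 = 338.
Subtract triples: 0 + 0 + 4 + 0 = 4.
By inclusion–exclusion the count is 1140 − 1439 + 338 − 4 = 35.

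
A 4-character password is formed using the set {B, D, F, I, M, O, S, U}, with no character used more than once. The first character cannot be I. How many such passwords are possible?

The first character has 8−1 = 7 choices (anything except I).
The remaining 3 characters are filled from the other 7 symbols without repetition: 7 × 6 × 5 = 210.
Total: 7 × 210 = 1470.

1470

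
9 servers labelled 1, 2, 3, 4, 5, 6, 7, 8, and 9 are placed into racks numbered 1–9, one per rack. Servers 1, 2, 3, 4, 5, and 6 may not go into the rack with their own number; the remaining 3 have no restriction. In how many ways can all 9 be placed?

Let Aᵢ (for 1 ≤ i ≤ 6) be the placements that put server i in its forbidden rack. Any j of these fix j positions, leaving (9−j)! ways to fill the rest, and there are C(6,j) ways to pick which j.
By inclusion–exclusion, the number of valid placements is Σ_{j=0}^{6} (−1)^j C(6,j)·(9−j)!.
Computing: 362880 − 241920 + 75600 − 14400 + 1800 − 144 + 6 = 183822.

183822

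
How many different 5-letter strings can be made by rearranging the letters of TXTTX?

Letter multiplicities in TXTTX: T×3, X×2.
Dividing 5! = 120 by 3!·2! = 12 for the repeated letters gives 10.

10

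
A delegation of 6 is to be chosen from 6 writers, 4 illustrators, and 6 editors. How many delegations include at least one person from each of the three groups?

6666

Total 6-person selections from all 16: C(16,6) = 8008.
Subtract selections that omit an entire group: no writers → C(10,6) = 210; no illustrators → C(12,6) = 924; no editors → C(10,6) = 210.
Add back selections omitting two groups (i.e. drawn from a single group): C(6,6) + C(4,6) + C(6,6) = 2.
By inclusion–exclusion: 8008 − 1344 + 2 = 6666.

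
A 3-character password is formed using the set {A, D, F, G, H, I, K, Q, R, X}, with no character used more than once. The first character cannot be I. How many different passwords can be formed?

The first character has 10−1 = 9 choices (anything except I).
The remaining 2 characters are filled from the other 9 symbols without repetition: 9 × 8 = 72.
Total: 9 × 72 = 648.

648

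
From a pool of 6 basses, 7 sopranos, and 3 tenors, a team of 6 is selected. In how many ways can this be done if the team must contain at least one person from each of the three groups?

Unrestricted: C(16,6) = 8008 ways to pick any 6 of the 16.
Selections missing a whole group: no basses → C(10,6) = 210; no sopranos → C(9,6) = 84; no tenors → C(13,6) = 1716.
Add back selections omitting two groups (i.e. drawn from a single group): C(6,6) + C(7,6) + C(3,6) = 8.
By inclusion–exclusion: 8008 − 2010 + 8 = 6006.

6006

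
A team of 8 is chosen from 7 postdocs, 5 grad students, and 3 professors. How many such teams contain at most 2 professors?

5643

Split by how many professors are chosen (0 through 2).
Sum: C(3,0)·C(12,8) + C(3,1)·C(12,7) + C(3,2)·C(12,6) = 495 + 2376 + 2772 = 5643.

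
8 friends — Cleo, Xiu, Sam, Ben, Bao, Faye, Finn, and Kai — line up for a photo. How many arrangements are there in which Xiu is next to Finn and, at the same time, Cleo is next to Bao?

2880

Treat {Xiu,Finn} as one block (2 orders) and {Cleo,Bao} as another (2 orders).
That leaves 6 units to arrange: 2 × 2 × 6! = 4 × 720 = 2880.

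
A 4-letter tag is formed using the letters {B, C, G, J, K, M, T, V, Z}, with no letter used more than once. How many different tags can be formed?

Choose and order 4 of the 9 symbols: the first letter has 9 options, the next 8, then 7, 6.
That product is 9 × 8 × 7 × 6 = 3024.

3024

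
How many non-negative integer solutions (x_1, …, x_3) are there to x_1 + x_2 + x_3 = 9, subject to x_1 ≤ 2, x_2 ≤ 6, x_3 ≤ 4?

9

Without the upper bounds there are C(11,2) = 55 ways to split 9 among 3 variables.
Subtract solutions that violate a single cap (substitute x_i' = x_i − (cap_i+1)): x_1 ≥ 3 gives C(8,2) = 28; x_2 ≥ 7 gives C(4,2) = 6; x_3 ≥ 5 gives C(6,2) = 15. Together 49.
Add back pairs where two caps are both exceeded: 0 + 3 + 0 = 3.
By inclusion–exclusion the count is 55 − 49 + 3 = 9.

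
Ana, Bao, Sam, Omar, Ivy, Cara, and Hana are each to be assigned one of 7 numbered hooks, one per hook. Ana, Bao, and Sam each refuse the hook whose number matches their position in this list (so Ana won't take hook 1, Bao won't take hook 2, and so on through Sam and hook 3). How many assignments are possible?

3216

Let Aᵢ (for i ∈ {1, 2, 3}) be the placements that put person i in their forbidden hook. Any j of these fix j positions, leaving (7−j)! ways to fill the rest, and there are C(3,j) ways to pick which j.
By inclusion–exclusion, the number of valid placements is Σ_{j=0}^{3} (−1)^j C(3,j)·(7−j)!.
Computing: 5040 − 2160 + 360 − 24 = 3216.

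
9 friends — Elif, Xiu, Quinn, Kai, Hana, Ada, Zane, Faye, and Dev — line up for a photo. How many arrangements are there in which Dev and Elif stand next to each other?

Treat {Dev, Elif} as a single unit. There are 8 units to order, and the pair itself can be ordered 2 ways.
That gives 2 × 8! = 2 × 40320 = 80640.

80640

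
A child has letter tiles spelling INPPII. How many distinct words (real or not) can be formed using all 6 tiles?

INPPII has 6 letters with I appearing 3 times and P appearing twice.
Dividing 6! = 720 by 3!·2! = 12 for the repeated letters gives 60.

60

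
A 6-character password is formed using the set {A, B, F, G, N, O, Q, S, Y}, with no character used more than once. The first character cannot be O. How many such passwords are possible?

The first character has 9−1 = 8 choices (anything except O).
The remaining 5 characters are filled from the other 8 symbols without repetition: 8 × 7 × 6 × 5 × 4 = 6720.
Total: 8 × 6720 = 53760.

53760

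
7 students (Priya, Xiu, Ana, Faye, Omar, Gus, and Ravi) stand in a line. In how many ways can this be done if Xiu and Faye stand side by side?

1440

Place the 5 others and the Xiu-Faye pair as 6 objects in a line; the pair has 2 internal arrangements.
So the count is 2·(6)! = 1440.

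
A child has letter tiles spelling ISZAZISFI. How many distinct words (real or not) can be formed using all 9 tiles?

The 9 letters of ISZAZISFI have repeats: I appearing 3 times, S appearing twice, and Z appearing twice.
Dividing 9! = 362880 by 3!·2!·2! = 24 for the repeated letters gives 15120.

15120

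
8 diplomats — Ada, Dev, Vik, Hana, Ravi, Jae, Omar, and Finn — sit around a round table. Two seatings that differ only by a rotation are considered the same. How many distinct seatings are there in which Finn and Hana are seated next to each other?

Treat {Finn, Hana} as one unit (2 internal orders) and seat the resulting 7 units around the table: (6)! circular arrangements.
So 2 × (6)! = 2 × 720 = 1440.

1440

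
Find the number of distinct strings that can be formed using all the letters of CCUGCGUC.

CCUGCGUC has 8 letters with C appearing 4 times, G appearing twice, and U appearing twice.
Dividing 8! = 40320 by 4!·2!·2! = 96 for the repeated letters gives 420.

420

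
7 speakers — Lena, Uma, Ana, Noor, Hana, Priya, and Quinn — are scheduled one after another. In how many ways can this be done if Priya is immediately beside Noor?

Place the 5 others and the Priya-Noor pair as 6 objects in a line; the pair has 2 internal arrangements.
That gives 2 × 6! = 2 × 720 = 1440.

1440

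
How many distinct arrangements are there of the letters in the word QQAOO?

QQAOO has 5 letters with O appearing twice and Q appearing twice.
So there are 5! / (2!·2!) = 30 distinguishable arrangements.

30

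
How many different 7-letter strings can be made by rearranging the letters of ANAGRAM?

840

Letter multiplicities in ANAGRAM: A×3, G×1, M×1, N×1, R×1.
So there are 7! / (3!) = 840 distinguishable arrangements.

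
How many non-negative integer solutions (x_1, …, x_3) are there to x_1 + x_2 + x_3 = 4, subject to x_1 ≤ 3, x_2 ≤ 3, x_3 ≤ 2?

10

Ignoring the caps, the number of non-negative solutions to x_1+…+x_3 = 4 is C(6,2) = 15.
Subtract solutions that violate a single cap (substitute x_i' = x_i − (cap_i+1)): x_1 ≥ 4 gives C(2,2) = 1; x_2 ≥ 4 gives C(2,2) = 1; x_3 ≥ 3 gives C(3,2) = 3. Together 5.
No two caps can be exceeded simultaneously, so the pair terms are all 0.
By inclusion–exclusion the count is 15 − 5 + 0 = 10.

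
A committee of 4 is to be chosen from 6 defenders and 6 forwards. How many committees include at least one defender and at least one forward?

Unrestricted: C(12,4) = 495 ways to pick any 4 of the 12.
Subtract selections that omit an entire group: no defenders → C(6,4) = 15; no forwards → C(6,4) = 15.
Both groups omitted at once is impossible, so 495 − 30 = 465.

465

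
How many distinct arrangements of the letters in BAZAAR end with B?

20

Fix B in the last position and arrange the remaining 5 letters.
Those 5 letters have A appearing 3 times, giving (5)!/(3!) = 20.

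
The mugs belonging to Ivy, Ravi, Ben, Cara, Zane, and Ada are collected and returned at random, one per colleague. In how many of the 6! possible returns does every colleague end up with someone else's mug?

265

This is the derangement count D_6: permutations of 6 items with no fixed point.
By inclusion–exclusion this is Σ_{j=0}^{6} (−1)^j C(6,j)·(6−j)!.
Computing: 720 − 720 + 360 − 120 + 30 − 6 + 1 = 265.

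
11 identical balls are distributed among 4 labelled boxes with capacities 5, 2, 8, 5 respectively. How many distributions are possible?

Without the upper bounds there are C(14,3) = 364 ways to split 11 among 4 boxes.
Subtract solutions that violate a single cap (substitute x_i' = x_i − (cap_i+1)): x_1 ≥ 6 gives C(8,3) = 56; x_2 ≥ 3 gives C(11,3) = 165; x_3 ≥ 9 gives C(5,3) = 10; x_4 ≥ 6 gives C(8,3) = 56. Together 287.
Add back pairs where two caps are both exceeded: 10 + 0 + 0 + 0 + 10 + 0 = 20.
By inclusion–exclusion the count is 364 − 287 + 20 = 97.

97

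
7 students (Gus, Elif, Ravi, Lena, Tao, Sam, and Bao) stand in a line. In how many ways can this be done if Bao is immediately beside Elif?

Place the 5 others and the Bao-Elif pair as 6 objects in a line; the pair has 2 internal arrangements.
So the count is 2·(6)! = 1440.

1440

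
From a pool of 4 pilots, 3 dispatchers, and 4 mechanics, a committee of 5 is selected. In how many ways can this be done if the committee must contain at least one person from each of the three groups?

With no constraint there are C(11,5) = 462 possible selections.
Selections missing a whole group: no pilots → C(7,5) = 21; no dispatchers → C(8,5) = 56; no mechanics → C(7,5) = 21.
Add back selections omitting two groups (i.e. drawn from a single group): C(4,5) + C(3,5) + C(4,5) = 0.
By inclusion–exclusion: 462 − 98 + 0 = 364.

364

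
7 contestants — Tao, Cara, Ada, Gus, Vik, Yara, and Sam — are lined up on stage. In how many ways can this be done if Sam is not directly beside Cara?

Of the 7! = 5040 arrangements, those with Sam and Cara adjacent number 2 × 6! = 1440 (treat the pair as a block with 2 internal orders).
Complementary counting: 5040 − 1440 = 3600.

3600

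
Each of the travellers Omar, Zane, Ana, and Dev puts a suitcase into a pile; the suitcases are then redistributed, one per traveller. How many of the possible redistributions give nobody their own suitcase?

9

This is the derangement count D_4: permutations of 4 items with no fixed point.
By inclusion–exclusion this is Σ_{j=0}^{4} (−1)^j C(4,j)·(4−j)!.
Computing: 24 − 24 + 12 − 4 + 1 = 9.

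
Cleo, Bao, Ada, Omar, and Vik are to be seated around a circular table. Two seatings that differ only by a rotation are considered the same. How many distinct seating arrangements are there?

Around a circle, 5 distinct people have 5!/5 = (4)! = 24 rotationally distinct seatings.

24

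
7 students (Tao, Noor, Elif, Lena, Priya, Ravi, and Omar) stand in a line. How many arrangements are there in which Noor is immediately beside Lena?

Treat {Noor, Lena} as a single unit. There are 6 units to order, and the pair itself can be ordered 2 ways.
That gives 2 × 6! = 2 × 720 = 1440.

1440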